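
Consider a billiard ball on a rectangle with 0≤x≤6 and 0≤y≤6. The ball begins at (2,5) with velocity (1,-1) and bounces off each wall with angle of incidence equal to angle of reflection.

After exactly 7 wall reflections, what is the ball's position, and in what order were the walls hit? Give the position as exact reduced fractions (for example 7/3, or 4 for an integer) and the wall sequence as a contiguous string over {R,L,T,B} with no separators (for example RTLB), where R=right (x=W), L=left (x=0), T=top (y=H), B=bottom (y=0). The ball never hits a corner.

1. t=4 → R at (6,1); v=(-1,-1)
2. t=1 → B at (5,0); v=(-1,1)
3. t=5 → L at (0,5); v=(1,1)
4. t=1 → T at (1,6); v=(1,-1)
5. t=5 → R at (6,1); v=(-1,-1)
6. t=1 → B at (5,0); v=(-1,1)
7. t=5 → L at (0,5); v=(1,1)

Final position: (0,5)
Wall sequence: RBLTRBL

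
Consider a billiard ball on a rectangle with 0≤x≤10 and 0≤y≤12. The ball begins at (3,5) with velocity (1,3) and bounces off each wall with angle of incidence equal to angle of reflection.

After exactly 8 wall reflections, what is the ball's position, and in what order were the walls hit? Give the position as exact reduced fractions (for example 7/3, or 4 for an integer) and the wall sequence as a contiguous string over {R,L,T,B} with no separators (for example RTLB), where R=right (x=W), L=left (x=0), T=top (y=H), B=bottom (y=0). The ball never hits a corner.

Final position: (16/3,0)
Wall sequence: TBRTBLTB

1. t=7/3 → T at (16/3,12); v=(1,-3)
2. t=4 → B at (28/3,0); v=(1,3)
3. t=2/3 → R at (10,2); v=(-1,3)
4. t=10/3 → T at (20/3,12); v=(-1,-3)
5. t=4 → B at (8/3,0); v=(-1,3)
6. t=8/3 → L at (0,8); v=(1,3)
7. t=4/3 → T at (4/3,12); v=(1,-3)
8. t=4 → B at (16/3,0); v=(1,3)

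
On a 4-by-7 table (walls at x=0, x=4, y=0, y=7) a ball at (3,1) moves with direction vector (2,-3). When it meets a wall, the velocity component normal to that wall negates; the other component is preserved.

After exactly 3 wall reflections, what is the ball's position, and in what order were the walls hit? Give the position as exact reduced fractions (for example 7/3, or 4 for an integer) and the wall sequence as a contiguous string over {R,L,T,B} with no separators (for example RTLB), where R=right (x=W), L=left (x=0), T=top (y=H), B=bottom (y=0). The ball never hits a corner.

Final position: (0,13/2)
Wall sequence: BRL

1. t=1/3 → B at (11/3,0); v=(2,3)
2. t=1/6 → R at (4,1/2); v=(-2,3)
3. t=2 → L at (0,13/2); v=(2,3)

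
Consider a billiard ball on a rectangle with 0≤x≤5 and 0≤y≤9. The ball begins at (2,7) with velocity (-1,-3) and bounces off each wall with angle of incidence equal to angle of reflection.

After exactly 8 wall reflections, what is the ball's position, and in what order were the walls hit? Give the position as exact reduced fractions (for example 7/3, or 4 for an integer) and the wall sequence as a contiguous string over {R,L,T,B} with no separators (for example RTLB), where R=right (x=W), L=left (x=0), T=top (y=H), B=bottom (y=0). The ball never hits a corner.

1. t=2 → L at (0,1); v=(1,-3)
2. t=1/3 → B at (1/3,0); v=(1,3)
3. t=3 → T at (10/3,9); v=(1,-3)
4. t=5/3 → R at (5,4); v=(-1,-3)
5. t=4/3 → B at (11/3,0); v=(-1,3)
6. t=3 → T at (2/3,9); v=(-1,-3)
7. t=2/3 → L at (0,7); v=(1,-3)
8. t=7/3 → B at (7/3,0); v=(1,3)

Final position: (7/3,0)
Wall sequence: LBTRBTLB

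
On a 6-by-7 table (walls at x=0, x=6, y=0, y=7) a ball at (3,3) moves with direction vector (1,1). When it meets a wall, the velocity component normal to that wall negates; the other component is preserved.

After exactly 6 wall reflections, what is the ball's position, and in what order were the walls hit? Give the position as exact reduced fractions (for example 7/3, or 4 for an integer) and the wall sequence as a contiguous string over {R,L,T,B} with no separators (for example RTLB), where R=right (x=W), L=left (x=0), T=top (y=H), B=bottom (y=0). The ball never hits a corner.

1. t=3 → R at (6,6); v=(-1,1)
2. t=1 → T at (5,7); v=(-1,-1)
3. t=5 → L at (0,2); v=(1,-1)
4. t=2 → B at (2,0); v=(1,1)
5. t=4 → R at (6,4); v=(-1,1)
6. t=3 → T at (3,7); v=(-1,-1)

Final position: (3,7)
Wall sequence: RTLBRT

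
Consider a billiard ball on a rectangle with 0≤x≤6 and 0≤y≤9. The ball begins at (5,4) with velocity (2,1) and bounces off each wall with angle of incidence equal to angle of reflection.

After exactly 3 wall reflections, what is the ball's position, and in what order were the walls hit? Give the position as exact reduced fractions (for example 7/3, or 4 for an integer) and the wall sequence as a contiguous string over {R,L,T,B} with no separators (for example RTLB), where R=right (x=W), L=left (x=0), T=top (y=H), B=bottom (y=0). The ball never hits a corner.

Final position: (3,9)
Wall sequence: RLT

1. t=1/2 → R at (6,9/2); v=(-2,1)
2. t=3 → L at (0,15/2); v=(2,1)
3. t=3/2 → T at (3,9); v=(2,-1)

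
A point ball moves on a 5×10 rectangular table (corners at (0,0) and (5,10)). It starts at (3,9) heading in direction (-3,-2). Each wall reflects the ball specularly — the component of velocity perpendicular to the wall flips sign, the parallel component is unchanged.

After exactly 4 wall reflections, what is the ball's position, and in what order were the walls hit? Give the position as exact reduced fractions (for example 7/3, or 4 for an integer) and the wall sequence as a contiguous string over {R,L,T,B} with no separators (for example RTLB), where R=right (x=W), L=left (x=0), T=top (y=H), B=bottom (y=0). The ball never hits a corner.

1. t=1 → L at (0,7); v=(3,-2)
2. t=5/3 → R at (5,11/3); v=(-3,-2)
3. t=5/3 → L at (0,1/3); v=(3,-2)
4. t=1/6 → B at (1/2,0); v=(3,2)

Final position: (1/2,0)
Wall sequence: LRLB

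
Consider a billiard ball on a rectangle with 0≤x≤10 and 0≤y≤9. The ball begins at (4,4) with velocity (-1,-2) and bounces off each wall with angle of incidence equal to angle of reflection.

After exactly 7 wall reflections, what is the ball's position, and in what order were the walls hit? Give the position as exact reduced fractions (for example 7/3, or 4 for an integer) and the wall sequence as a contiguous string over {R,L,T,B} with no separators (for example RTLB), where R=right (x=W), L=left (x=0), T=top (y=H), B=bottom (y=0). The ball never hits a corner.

Final position: (4,0)
Wall sequence: BLTBRTB

1. t=2 → B at (2,0); v=(-1,2)
2. t=2 → L at (0,4); v=(1,2)
3. t=5/2 → T at (5/2,9); v=(1,-2)
4. t=9/2 → B at (7,0); v=(1,2)
5. t=3 → R at (10,6); v=(-1,2)
6. t=3/2 → T at (17/2,9); v=(-1,-2)
7. t=9/2 → B at (4,0); v=(-1,2)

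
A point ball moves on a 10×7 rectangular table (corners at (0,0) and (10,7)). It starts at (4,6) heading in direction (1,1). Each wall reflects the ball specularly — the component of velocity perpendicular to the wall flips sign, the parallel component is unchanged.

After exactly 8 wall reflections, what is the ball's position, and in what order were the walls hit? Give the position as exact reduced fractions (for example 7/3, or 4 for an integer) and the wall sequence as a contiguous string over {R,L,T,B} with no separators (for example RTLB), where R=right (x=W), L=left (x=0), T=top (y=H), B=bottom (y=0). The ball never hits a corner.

1. t=1 → T at (5,7); v=(1,-1)
2. t=5 → R at (10,2); v=(-1,-1)
3. t=2 → B at (8,0); v=(-1,1)
4. t=7 → T at (1,7); v=(-1,-1)
5. t=1 → L at (0,6); v=(1,-1)
6. t=6 → B at (6,0); v=(1,1)
7. t=4 → R at (10,4); v=(-1,1)
8. t=3 → T at (7,7); v=(-1,-1)

Final position: (7,7)
Wall sequence: TRBTLBRT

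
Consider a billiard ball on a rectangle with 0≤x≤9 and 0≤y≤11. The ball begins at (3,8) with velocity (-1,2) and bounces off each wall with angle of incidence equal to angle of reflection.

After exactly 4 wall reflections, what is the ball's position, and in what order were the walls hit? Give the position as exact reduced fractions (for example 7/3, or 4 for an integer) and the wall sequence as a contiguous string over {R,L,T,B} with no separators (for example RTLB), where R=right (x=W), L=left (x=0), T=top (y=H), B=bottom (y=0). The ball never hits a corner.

1. t=3/2 → T at (3/2,11); v=(-1,-2)
2. t=3/2 → L at (0,8); v=(1,-2)
3. t=4 → B at (4,0); v=(1,2)
4. t=5 → R at (9,10); v=(-1,2)

Final position: (9,10)
Wall sequence: TLBR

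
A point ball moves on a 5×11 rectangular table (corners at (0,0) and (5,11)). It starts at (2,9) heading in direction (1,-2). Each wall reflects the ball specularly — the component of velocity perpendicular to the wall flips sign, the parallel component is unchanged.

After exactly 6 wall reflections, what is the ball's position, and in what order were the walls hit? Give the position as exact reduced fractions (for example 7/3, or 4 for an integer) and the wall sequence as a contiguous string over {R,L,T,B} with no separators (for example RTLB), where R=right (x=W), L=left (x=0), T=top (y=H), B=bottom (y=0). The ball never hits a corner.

1. t=3 → R at (5,3); v=(-1,-2)
2. t=3/2 → B at (7/2,0); v=(-1,2)
3. t=7/2 → L at (0,7); v=(1,2)
4. t=2 → T at (2,11); v=(1,-2)
5. t=3 → R at (5,5); v=(-1,-2)
6. t=5/2 → B at (5/2,0); v=(-1,2)

Final position: (5/2,0)
Wall sequence: RBLTRB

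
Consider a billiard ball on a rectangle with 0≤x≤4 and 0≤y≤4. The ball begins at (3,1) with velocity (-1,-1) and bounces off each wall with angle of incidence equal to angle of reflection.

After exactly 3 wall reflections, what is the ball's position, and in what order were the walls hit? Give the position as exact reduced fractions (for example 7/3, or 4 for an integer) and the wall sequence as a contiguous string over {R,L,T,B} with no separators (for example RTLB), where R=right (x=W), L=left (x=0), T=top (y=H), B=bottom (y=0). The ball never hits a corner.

Final position: (2,4)
Wall sequence: BLT

1. t=1 → B at (2,0); v=(-1,1)
2. t=2 → L at (0,2); v=(1,1)
3. t=2 → T at (2,4); v=(1,-1)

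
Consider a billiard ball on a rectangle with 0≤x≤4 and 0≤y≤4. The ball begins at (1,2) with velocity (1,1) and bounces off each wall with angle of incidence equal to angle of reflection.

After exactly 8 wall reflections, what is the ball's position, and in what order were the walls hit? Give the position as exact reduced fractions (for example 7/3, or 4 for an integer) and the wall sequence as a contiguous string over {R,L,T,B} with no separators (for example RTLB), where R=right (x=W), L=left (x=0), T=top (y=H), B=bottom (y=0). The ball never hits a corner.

1. t=2 → T at (3,4); v=(1,-1)
2. t=1 → R at (4,3); v=(-1,-1)
3. t=3 → B at (1,0); v=(-1,1)
4. t=1 → L at (0,1); v=(1,1)
5. t=3 → T at (3,4); v=(1,-1)
6. t=1 → R at (4,3); v=(-1,-1)
7. t=3 → B at (1,0); v=(-1,1)
8. t=1 → L at (0,1); v=(1,1)

Final position: (0,1)
Wall sequence: TRBLTRBL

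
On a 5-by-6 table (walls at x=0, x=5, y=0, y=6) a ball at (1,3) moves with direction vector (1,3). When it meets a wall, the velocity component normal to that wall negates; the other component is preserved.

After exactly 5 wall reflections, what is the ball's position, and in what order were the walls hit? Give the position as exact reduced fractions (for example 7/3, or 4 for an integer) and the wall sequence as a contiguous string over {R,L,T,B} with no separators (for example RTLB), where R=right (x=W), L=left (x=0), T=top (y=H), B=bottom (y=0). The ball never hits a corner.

Final position: (2,0)
Wall sequence: TBRTB

1. t=1 → T at (2,6); v=(1,-3)
2. t=2 → B at (4,0); v=(1,3)
3. t=1 → R at (5,3); v=(-1,3)
4. t=1 → T at (4,6); v=(-1,-3)
5. t=2 → B at (2,0); v=(-1,3)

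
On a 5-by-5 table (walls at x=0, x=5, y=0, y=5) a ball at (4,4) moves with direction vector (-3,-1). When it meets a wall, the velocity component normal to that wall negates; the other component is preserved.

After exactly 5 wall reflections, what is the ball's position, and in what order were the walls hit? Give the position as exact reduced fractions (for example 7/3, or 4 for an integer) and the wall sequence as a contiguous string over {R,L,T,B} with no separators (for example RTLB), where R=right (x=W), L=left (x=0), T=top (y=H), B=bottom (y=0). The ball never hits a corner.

1. t=4/3 → L at (0,8/3); v=(3,-1)
2. t=5/3 → R at (5,1); v=(-3,-1)
3. t=1 → B at (2,0); v=(-3,1)
4. t=2/3 → L at (0,2/3); v=(3,1)
5. t=5/3 → R at (5,7/3); v=(-3,1)

Final position: (5,7/3)
Wall sequence: LRBLR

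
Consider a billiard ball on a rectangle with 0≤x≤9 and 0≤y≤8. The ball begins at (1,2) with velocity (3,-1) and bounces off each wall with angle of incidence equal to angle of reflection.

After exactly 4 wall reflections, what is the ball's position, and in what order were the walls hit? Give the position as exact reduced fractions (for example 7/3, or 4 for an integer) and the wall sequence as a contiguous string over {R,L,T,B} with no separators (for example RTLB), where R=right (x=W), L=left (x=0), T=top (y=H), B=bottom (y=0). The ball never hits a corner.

1. t=2 → B at (7,0); v=(3,1)
2. t=2/3 → R at (9,2/3); v=(-3,1)
3. t=3 → L at (0,11/3); v=(3,1)
4. t=3 → R at (9,20/3); v=(-3,1)

Final position: (9,20/3)
Wall sequence: BRLR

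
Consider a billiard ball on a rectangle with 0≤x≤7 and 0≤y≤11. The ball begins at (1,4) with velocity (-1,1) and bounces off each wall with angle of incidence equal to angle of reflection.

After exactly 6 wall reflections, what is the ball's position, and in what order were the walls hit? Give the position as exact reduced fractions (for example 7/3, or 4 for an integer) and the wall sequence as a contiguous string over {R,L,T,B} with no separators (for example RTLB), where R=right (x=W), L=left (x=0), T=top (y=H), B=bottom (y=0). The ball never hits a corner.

1. t=1 → L at (0,5); v=(1,1)
2. t=6 → T at (6,11); v=(1,-1)
3. t=1 → R at (7,10); v=(-1,-1)
4. t=7 → L at (0,3); v=(1,-1)
5. t=3 → B at (3,0); v=(1,1)
6. t=4 → R at (7,4); v=(-1,1)

Final position: (7,4)
Wall sequence: LTRLBR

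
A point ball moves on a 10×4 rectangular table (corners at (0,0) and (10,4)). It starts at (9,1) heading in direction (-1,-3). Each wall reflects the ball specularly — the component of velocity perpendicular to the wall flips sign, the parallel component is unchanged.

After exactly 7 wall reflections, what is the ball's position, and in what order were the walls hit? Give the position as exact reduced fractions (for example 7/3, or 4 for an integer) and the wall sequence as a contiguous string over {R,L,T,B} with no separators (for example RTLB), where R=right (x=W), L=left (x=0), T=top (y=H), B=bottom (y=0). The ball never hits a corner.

Final position: (2/3,0)
Wall sequence: BTBTBTB

1. t=1/3 → B at (26/3,0); v=(-1,3)
2. t=4/3 → T at (22/3,4); v=(-1,-3)
3. t=4/3 → B at (6,0); v=(-1,3)
4. t=4/3 → T at (14/3,4); v=(-1,-3)
5. t=4/3 → B at (10/3,0); v=(-1,3)
6. t=4/3 → T at (2,4); v=(-1,-3)
7. t=4/3 → B at (2/3,0); v=(-1,3)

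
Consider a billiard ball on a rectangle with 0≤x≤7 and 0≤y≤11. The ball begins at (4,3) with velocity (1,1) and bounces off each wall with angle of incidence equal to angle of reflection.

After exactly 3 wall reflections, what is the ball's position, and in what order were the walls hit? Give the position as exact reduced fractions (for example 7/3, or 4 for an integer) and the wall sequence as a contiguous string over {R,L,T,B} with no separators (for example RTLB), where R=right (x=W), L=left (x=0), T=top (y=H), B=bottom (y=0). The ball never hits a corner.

Final position: (0,9)
Wall sequence: RTL

1. t=3 → R at (7,6); v=(-1,1)
2. t=5 → T at (2,11); v=(-1,-1)
3. t=2 → L at (0,9); v=(1,-1)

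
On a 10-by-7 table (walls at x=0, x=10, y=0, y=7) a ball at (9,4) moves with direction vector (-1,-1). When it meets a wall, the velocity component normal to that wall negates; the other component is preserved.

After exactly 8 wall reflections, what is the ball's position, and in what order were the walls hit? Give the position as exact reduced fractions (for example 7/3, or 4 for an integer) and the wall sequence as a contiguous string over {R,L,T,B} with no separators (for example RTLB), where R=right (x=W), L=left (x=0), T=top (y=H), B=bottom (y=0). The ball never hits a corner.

Final position: (3,0)
Wall sequence: BLTBRTLB

1. t=4 → B at (5,0); v=(-1,1)
2. t=5 → L at (0,5); v=(1,1)
3. t=2 → T at (2,7); v=(1,-1)
4. t=7 → B at (9,0); v=(1,1)
5. t=1 → R at (10,1); v=(-1,1)
6. t=6 → T at (4,7); v=(-1,-1)
7. t=4 → L at (0,3); v=(1,-1)
8. t=3 → B at (3,0); v=(1,1)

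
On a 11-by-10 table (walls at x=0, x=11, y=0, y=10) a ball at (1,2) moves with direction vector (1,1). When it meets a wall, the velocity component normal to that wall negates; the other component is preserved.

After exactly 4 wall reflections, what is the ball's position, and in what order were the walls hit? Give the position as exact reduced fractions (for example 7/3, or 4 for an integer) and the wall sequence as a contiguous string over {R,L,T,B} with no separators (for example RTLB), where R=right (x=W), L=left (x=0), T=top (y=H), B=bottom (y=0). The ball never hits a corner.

1. t=8 → T at (9,10); v=(1,-1)
2. t=2 → R at (11,8); v=(-1,-1)
3. t=8 → B at (3,0); v=(-1,1)
4. t=3 → L at (0,3); v=(1,1)

Final position: (0,3)
Wall sequence: TRBL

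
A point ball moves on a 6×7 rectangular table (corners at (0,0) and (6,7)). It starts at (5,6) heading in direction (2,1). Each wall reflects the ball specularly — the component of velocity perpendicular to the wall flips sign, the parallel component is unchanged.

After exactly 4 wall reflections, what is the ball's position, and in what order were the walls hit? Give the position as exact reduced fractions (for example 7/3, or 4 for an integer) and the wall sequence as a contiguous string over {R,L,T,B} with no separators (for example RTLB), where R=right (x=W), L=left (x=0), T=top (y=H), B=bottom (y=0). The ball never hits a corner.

Final position: (6,3/2)
Wall sequence: RTLR

1. t=1/2 → R at (6,13/2); v=(-2,1)
2. t=1/2 → T at (5,7); v=(-2,-1)
3. t=5/2 → L at (0,9/2); v=(2,-1)
4. t=3 → R at (6,3/2); v=(-2,-1)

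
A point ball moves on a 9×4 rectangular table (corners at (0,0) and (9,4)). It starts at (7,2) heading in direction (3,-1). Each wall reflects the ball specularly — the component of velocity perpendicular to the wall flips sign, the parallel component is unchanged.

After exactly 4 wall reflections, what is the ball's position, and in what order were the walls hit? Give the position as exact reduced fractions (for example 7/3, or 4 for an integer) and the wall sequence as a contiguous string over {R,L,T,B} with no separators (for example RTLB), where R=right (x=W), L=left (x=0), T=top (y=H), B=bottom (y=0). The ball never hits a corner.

1. t=2/3 → R at (9,4/3); v=(-3,-1)
2. t=4/3 → B at (5,0); v=(-3,1)
3. t=5/3 → L at (0,5/3); v=(3,1)
4. t=7/3 → T at (7,4); v=(3,-1)

Final position: (7,4)
Wall sequence: RBLT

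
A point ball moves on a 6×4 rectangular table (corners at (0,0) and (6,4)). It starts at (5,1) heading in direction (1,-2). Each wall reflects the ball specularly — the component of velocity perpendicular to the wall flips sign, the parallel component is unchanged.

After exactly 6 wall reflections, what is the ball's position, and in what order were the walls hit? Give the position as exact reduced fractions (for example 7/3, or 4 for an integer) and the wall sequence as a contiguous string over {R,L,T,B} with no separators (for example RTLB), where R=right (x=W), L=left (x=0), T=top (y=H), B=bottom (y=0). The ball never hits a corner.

Final position: (0,3)
Wall sequence: BRTBTL

1. t=1/2 → B at (11/2,0); v=(1,2)
2. t=1/2 → R at (6,1); v=(-1,2)
3. t=3/2 → T at (9/2,4); v=(-1,-2)
4. t=2 → B at (5/2,0); v=(-1,2)
5. t=2 → T at (1/2,4); v=(-1,-2)
6. t=1/2 → L at (0,3); v=(1,-2)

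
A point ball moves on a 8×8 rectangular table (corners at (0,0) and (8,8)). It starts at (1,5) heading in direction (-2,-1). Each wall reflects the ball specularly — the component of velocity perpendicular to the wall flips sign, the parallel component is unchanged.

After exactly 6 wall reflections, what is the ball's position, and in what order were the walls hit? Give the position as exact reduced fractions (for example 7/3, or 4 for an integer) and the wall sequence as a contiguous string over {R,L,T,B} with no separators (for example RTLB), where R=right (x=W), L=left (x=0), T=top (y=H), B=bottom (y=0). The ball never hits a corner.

1. t=1/2 → L at (0,9/2); v=(2,-1)
2. t=4 → R at (8,1/2); v=(-2,-1)
3. t=1/2 → B at (7,0); v=(-2,1)
4. t=7/2 → L at (0,7/2); v=(2,1)
5. t=4 → R at (8,15/2); v=(-2,1)
6. t=1/2 → T at (7,8); v=(-2,-1)

Final position: (7,8)
Wall sequence: LRBLRT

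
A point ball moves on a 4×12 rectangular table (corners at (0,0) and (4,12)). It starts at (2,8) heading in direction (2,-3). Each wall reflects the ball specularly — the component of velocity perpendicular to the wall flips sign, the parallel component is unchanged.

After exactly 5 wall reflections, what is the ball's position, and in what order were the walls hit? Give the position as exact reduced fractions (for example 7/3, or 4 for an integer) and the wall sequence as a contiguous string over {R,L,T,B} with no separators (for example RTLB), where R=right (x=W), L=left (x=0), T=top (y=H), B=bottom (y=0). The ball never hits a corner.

Final position: (2/3,12)
Wall sequence: RBLRT

1. t=1 → R at (4,5); v=(-2,-3)
2. t=5/3 → B at (2/3,0); v=(-2,3)
3. t=1/3 → L at (0,1); v=(2,3)
4. t=2 → R at (4,7); v=(-2,3)
5. t=5/3 → T at (2/3,12); v=(-2,-3)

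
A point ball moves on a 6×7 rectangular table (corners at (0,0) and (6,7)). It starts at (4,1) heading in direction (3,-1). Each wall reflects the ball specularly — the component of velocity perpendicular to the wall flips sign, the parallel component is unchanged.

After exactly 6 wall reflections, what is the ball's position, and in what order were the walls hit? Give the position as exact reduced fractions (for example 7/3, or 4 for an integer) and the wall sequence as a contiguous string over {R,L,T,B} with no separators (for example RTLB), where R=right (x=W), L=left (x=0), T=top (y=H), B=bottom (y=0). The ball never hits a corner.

Final position: (4,7)
Wall sequence: RBLRLT

1. t=2/3 → R at (6,1/3); v=(-3,-1)
2. t=1/3 → B at (5,0); v=(-3,1)
3. t=5/3 → L at (0,5/3); v=(3,1)
4. t=2 → R at (6,11/3); v=(-3,1)
5. t=2 → L at (0,17/3); v=(3,1)
6. t=4/3 → T at (4,7); v=(3,-1)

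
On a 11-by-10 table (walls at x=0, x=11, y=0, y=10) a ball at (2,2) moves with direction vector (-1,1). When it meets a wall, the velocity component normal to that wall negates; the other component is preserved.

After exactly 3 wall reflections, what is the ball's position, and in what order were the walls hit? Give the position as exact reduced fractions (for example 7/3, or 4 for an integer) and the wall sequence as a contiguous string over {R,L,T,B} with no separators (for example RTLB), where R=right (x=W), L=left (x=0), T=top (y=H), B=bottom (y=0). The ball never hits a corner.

Final position: (11,5)
Wall sequence: LTR

1. t=2 → L at (0,4); v=(1,1)
2. t=6 → T at (6,10); v=(1,-1)
3. t=5 → R at (11,5); v=(-1,-1)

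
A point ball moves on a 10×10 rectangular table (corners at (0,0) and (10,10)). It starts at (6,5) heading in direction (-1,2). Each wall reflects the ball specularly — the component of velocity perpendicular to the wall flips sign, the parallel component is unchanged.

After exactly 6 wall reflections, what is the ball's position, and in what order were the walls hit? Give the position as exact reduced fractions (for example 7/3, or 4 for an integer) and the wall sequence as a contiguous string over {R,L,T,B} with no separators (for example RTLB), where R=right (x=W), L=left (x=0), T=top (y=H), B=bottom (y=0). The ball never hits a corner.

1. t=5/2 → T at (7/2,10); v=(-1,-2)
2. t=7/2 → L at (0,3); v=(1,-2)
3. t=3/2 → B at (3/2,0); v=(1,2)
4. t=5 → T at (13/2,10); v=(1,-2)
5. t=7/2 → R at (10,3); v=(-1,-2)
6. t=3/2 → B at (17/2,0); v=(-1,2)

Final position: (17/2,0)
Wall sequence: TLBTRB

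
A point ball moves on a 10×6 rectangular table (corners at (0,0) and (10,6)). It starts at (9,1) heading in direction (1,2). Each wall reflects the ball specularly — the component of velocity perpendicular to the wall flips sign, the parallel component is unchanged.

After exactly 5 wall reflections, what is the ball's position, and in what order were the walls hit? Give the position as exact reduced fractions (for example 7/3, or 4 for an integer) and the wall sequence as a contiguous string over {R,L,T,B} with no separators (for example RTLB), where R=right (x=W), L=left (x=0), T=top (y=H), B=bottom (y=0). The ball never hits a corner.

Final position: (0,1)
Wall sequence: RTBTL

1. t=1 → R at (10,3); v=(-1,2)
2. t=3/2 → T at (17/2,6); v=(-1,-2)
3. t=3 → B at (11/2,0); v=(-1,2)
4. t=3 → T at (5/2,6); v=(-1,-2)
5. t=5/2 → L at (0,1); v=(1,-2)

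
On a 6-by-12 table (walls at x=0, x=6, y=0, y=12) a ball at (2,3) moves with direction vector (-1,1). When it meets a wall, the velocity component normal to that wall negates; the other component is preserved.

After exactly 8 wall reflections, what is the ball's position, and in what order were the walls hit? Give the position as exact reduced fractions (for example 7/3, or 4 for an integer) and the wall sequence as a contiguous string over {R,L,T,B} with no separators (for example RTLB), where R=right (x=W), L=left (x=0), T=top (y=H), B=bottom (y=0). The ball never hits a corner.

Final position: (6,11)
Wall sequence: LRTLRBLR

1. t=2 → L at (0,5); v=(1,1)
2. t=6 → R at (6,11); v=(-1,1)
3. t=1 → T at (5,12); v=(-1,-1)
4. t=5 → L at (0,7); v=(1,-1)
5. t=6 → R at (6,1); v=(-1,-1)
6. t=1 → B at (5,0); v=(-1,1)
7. t=5 → L at (0,5); v=(1,1)
8. t=6 → R at (6,11); v=(-1,1)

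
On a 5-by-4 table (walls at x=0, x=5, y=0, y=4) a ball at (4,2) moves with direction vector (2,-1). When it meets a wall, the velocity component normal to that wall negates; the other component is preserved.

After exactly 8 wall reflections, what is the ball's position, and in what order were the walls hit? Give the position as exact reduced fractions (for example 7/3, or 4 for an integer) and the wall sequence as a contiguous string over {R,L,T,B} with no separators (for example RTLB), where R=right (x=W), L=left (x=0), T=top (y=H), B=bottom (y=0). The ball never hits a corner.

1. t=1/2 → R at (5,3/2); v=(-2,-1)
2. t=3/2 → B at (2,0); v=(-2,1)
3. t=1 → L at (0,1); v=(2,1)
4. t=5/2 → R at (5,7/2); v=(-2,1)
5. t=1/2 → T at (4,4); v=(-2,-1)
6. t=2 → L at (0,2); v=(2,-1)
7. t=2 → B at (4,0); v=(2,1)
8. t=1/2 → R at (5,1/2); v=(-2,1)

Final position: (5,1/2)
Wall sequence: RBLRTLBR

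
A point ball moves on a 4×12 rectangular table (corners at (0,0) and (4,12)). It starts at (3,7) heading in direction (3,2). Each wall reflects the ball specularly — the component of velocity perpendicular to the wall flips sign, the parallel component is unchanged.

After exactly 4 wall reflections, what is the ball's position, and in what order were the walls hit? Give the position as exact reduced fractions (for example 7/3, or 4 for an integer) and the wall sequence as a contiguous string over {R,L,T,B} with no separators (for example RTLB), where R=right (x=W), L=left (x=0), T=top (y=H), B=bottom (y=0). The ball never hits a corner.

1. t=1/3 → R at (4,23/3); v=(-3,2)
2. t=4/3 → L at (0,31/3); v=(3,2)
3. t=5/6 → T at (5/2,12); v=(3,-2)
4. t=1/2 → R at (4,11); v=(-3,-2)

Final position: (4,11)
Wall sequence: RLTR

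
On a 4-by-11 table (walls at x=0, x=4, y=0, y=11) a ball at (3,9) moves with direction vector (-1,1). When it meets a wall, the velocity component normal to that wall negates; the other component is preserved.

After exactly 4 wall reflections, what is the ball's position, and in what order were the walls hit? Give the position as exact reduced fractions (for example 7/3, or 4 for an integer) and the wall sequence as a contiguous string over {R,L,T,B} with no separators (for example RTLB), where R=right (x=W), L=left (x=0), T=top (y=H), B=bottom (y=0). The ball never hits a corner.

1. t=2 → T at (1,11); v=(-1,-1)
2. t=1 → L at (0,10); v=(1,-1)
3. t=4 → R at (4,6); v=(-1,-1)
4. t=4 → L at (0,2); v=(1,-1)

Final position: (0,2)
Wall sequence: TLRL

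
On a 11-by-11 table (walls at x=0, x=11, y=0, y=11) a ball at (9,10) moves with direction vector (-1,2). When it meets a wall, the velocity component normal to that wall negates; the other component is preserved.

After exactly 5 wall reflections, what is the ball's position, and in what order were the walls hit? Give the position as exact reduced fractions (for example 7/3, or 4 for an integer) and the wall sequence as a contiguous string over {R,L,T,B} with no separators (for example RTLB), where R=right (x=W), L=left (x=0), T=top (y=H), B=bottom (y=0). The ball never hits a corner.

Final position: (8,0)
Wall sequence: TBLTB

1. t=1/2 → T at (17/2,11); v=(-1,-2)
2. t=11/2 → B at (3,0); v=(-1,2)
3. t=3 → L at (0,6); v=(1,2)
4. t=5/2 → T at (5/2,11); v=(1,-2)
5. t=11/2 → B at (8,0); v=(1,2)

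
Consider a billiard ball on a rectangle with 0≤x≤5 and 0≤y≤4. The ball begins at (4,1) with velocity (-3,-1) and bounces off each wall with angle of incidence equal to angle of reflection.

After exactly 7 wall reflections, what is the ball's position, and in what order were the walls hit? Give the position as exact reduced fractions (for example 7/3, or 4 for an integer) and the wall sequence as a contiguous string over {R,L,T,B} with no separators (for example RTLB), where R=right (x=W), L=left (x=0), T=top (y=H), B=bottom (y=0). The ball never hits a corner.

1. t=1 → B at (1,0); v=(-3,1)
2. t=1/3 → L at (0,1/3); v=(3,1)
3. t=5/3 → R at (5,2); v=(-3,1)
4. t=5/3 → L at (0,11/3); v=(3,1)
5. t=1/3 → T at (1,4); v=(3,-1)
6. t=4/3 → R at (5,8/3); v=(-3,-1)
7. t=5/3 → L at (0,1); v=(3,-1)

Final position: (0,1)
Wall sequence: BLRLTRL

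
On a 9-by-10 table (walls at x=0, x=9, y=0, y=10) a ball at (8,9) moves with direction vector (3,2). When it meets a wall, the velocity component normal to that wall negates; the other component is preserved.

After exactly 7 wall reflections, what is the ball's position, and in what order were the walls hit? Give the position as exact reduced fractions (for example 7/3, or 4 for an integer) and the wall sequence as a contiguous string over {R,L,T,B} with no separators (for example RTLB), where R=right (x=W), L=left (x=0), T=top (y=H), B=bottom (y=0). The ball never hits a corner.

1. t=1/3 → R at (9,29/3); v=(-3,2)
2. t=1/6 → T at (17/2,10); v=(-3,-2)
3. t=17/6 → L at (0,13/3); v=(3,-2)
4. t=13/6 → B at (13/2,0); v=(3,2)
5. t=5/6 → R at (9,5/3); v=(-3,2)
6. t=3 → L at (0,23/3); v=(3,2)
7. t=7/6 → T at (7/2,10); v=(3,-2)

Final position: (7/2,10)
Wall sequence: RTLBRLT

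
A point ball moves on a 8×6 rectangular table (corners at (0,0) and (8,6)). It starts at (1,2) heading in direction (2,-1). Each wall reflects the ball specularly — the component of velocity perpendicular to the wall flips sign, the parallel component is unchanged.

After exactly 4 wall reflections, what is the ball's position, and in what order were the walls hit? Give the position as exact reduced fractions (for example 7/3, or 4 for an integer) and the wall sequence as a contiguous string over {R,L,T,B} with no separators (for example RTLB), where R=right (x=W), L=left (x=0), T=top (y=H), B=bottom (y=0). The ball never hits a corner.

Final position: (1,6)
Wall sequence: BRLT

1. t=2 → B at (5,0); v=(2,1)
2. t=3/2 → R at (8,3/2); v=(-2,1)
3. t=4 → L at (0,11/2); v=(2,1)
4. t=1/2 → T at (1,6); v=(2,-1)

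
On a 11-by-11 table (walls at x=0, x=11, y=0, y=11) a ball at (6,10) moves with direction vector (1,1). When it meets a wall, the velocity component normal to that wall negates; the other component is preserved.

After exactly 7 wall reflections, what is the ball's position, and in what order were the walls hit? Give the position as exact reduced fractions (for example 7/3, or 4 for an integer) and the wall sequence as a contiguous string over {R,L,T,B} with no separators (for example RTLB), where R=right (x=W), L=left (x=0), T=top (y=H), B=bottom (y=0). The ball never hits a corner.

1. t=1 → T at (7,11); v=(1,-1)
2. t=4 → R at (11,7); v=(-1,-1)
3. t=7 → B at (4,0); v=(-1,1)
4. t=4 → L at (0,4); v=(1,1)
5. t=7 → T at (7,11); v=(1,-1)
6. t=4 → R at (11,7); v=(-1,-1)
7. t=7 → B at (4,0); v=(-1,1)

Final position: (4,0)
Wall sequence: TRBLTRB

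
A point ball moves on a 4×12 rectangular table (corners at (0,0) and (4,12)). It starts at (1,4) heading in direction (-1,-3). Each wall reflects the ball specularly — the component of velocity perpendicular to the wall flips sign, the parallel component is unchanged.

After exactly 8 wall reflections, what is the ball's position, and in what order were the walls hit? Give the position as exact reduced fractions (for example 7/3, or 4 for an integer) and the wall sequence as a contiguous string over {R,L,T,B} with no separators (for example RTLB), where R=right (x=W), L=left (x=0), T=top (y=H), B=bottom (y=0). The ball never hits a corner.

1. t=1 → L at (0,1); v=(1,-3)
2. t=1/3 → B at (1/3,0); v=(1,3)
3. t=11/3 → R at (4,11); v=(-1,3)
4. t=1/3 → T at (11/3,12); v=(-1,-3)
5. t=11/3 → L at (0,1); v=(1,-3)
6. t=1/3 → B at (1/3,0); v=(1,3)
7. t=11/3 → R at (4,11); v=(-1,3)
8. t=1/3 → T at (11/3,12); v=(-1,-3)

Final position: (11/3,12)
Wall sequence: LBRTLBRT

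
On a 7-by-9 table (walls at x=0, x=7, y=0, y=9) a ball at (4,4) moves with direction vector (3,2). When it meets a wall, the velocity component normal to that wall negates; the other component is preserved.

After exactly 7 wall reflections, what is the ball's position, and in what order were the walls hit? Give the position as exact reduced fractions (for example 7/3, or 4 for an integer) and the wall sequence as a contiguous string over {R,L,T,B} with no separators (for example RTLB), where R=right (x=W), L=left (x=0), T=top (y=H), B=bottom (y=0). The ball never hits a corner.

1. t=1 → R at (7,6); v=(-3,2)
2. t=3/2 → T at (5/2,9); v=(-3,-2)
3. t=5/6 → L at (0,22/3); v=(3,-2)
4. t=7/3 → R at (7,8/3); v=(-3,-2)
5. t=4/3 → B at (3,0); v=(-3,2)
6. t=1 → L at (0,2); v=(3,2)
7. t=7/3 → R at (7,20/3); v=(-3,2)

Final position: (7,20/3)
Wall sequence: RTLRBLR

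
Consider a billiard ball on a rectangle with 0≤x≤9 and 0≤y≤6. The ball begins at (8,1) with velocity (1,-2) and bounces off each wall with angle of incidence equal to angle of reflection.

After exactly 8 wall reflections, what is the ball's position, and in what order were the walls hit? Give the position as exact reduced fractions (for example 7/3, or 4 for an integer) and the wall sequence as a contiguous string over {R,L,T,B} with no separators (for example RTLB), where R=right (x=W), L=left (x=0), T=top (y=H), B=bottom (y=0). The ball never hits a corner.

Final position: (11/2,6)
Wall sequence: BRTBTLBT

1. t=1/2 → B at (17/2,0); v=(1,2)
2. t=1/2 → R at (9,1); v=(-1,2)
3. t=5/2 → T at (13/2,6); v=(-1,-2)
4. t=3 → B at (7/2,0); v=(-1,2)
5. t=3 → T at (1/2,6); v=(-1,-2)
6. t=1/2 → L at (0,5); v=(1,-2)
7. t=5/2 → B at (5/2,0); v=(1,2)
8. t=3 → T at (11/2,6); v=(1,-2)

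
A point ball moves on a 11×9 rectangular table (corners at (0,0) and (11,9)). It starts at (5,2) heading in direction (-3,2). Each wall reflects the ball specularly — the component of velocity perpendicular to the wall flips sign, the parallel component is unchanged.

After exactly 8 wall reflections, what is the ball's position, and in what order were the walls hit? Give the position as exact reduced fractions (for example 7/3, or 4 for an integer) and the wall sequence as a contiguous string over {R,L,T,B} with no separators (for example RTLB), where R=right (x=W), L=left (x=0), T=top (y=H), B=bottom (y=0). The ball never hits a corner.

Final position: (0,4/3)
Wall sequence: LTRBLTRL

1. t=5/3 → L at (0,16/3); v=(3,2)
2. t=11/6 → T at (11/2,9); v=(3,-2)
3. t=11/6 → R at (11,16/3); v=(-3,-2)
4. t=8/3 → B at (3,0); v=(-3,2)
5. t=1 → L at (0,2); v=(3,2)
6. t=7/2 → T at (21/2,9); v=(3,-2)
7. t=1/6 → R at (11,26/3); v=(-3,-2)
8. t=11/3 → L at (0,4/3); v=(3,-2)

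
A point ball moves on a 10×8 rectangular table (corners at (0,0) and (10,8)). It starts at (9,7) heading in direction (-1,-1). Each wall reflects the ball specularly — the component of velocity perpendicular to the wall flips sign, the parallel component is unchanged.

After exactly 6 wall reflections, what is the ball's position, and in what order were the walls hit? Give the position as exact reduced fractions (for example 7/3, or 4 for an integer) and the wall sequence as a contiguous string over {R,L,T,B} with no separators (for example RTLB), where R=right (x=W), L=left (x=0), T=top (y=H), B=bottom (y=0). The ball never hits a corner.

Final position: (0,6)
Wall sequence: BLTRBL

1. t=7 → B at (2,0); v=(-1,1)
2. t=2 → L at (0,2); v=(1,1)
3. t=6 → T at (6,8); v=(1,-1)
4. t=4 → R at (10,4); v=(-1,-1)
5. t=4 → B at (6,0); v=(-1,1)
6. t=6 → L at (0,6); v=(1,1)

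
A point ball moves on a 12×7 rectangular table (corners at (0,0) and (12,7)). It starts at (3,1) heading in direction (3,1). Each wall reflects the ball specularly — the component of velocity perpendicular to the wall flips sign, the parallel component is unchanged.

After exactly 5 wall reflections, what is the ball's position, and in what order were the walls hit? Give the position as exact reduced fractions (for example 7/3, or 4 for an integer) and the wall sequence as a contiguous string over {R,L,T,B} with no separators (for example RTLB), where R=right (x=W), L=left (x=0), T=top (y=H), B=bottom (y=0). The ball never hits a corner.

Final position: (6,0)
Wall sequence: RTLRB

1. t=3 → R at (12,4); v=(-3,1)
2. t=3 → T at (3,7); v=(-3,-1)
3. t=1 → L at (0,6); v=(3,-1)
4. t=4 → R at (12,2); v=(-3,-1)
5. t=2 → B at (6,0); v=(-3,1)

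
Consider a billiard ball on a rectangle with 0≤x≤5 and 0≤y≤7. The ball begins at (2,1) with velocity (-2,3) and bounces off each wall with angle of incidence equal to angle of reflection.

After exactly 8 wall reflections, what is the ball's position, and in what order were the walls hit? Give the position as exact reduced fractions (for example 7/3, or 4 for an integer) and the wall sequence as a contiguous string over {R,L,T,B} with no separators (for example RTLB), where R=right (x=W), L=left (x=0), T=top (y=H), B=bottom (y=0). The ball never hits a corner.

1. t=1 → L at (0,4); v=(2,3)
2. t=1 → T at (2,7); v=(2,-3)
3. t=3/2 → R at (5,5/2); v=(-2,-3)
4. t=5/6 → B at (10/3,0); v=(-2,3)
5. t=5/3 → L at (0,5); v=(2,3)
6. t=2/3 → T at (4/3,7); v=(2,-3)
7. t=11/6 → R at (5,3/2); v=(-2,-3)
8. t=1/2 → B at (4,0); v=(-2,3)

Final position: (4,0)
Wall sequence: LTRBLTRB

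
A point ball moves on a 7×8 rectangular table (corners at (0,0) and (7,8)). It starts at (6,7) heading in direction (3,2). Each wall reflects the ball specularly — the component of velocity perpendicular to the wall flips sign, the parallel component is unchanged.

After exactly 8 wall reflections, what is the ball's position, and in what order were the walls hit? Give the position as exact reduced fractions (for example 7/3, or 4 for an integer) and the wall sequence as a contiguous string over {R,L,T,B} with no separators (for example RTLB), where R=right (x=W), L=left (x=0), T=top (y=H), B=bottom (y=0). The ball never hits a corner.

1. t=1/3 → R at (7,23/3); v=(-3,2)
2. t=1/6 → T at (13/2,8); v=(-3,-2)
3. t=13/6 → L at (0,11/3); v=(3,-2)
4. t=11/6 → B at (11/2,0); v=(3,2)
5. t=1/2 → R at (7,1); v=(-3,2)
6. t=7/3 → L at (0,17/3); v=(3,2)
7. t=7/6 → T at (7/2,8); v=(3,-2)
8. t=7/6 → R at (7,17/3); v=(-3,-2)

Final position: (7,17/3)
Wall sequence: RTLBRLTR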